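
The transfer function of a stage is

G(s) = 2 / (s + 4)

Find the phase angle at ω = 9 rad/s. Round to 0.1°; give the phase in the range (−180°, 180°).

-66.0°

At s = jω = j9:
pole (s+4): 4 + j9 → |·| = √(4²+9²) = √97 ≈ 9.8489, ∠ = arctan(9/4) ≈ 66.04°
∠G = 0.00° − 66.04° = -66.04°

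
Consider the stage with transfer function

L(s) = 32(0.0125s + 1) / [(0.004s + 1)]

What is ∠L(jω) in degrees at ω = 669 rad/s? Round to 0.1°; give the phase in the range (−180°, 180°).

At ω = 669 rad/s:
zero (1 + j669·0.0125) = 1 + j8.3625 → |·| ≈ 8.4221, ∠ ≈ 83.18°
pole (1 + j669·0.004) = 1 + j2.676 → |·| ≈ 2.8567, ∠ ≈ 69.51°
∠L = (83.18°) − (69.51°) = 13.67°

13.7°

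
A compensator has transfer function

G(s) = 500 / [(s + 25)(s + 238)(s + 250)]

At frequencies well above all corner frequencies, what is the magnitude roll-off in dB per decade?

-60 dB/decade

Each pole contributes −20 dB/decade at high frequency; each zero contributes +20 dB/decade.
Net: 0 zero(s) − 3 pole(s) → -60 dB/decade.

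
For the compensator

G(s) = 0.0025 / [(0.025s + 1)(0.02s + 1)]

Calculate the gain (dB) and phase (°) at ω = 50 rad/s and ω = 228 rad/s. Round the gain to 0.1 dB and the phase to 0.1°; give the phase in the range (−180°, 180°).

ω = 50: -59.1 dB, -96.3°; ω = 228: -80.7 dB, -157.7°

At ω = 50 rad/s:
pole (1 + j50·0.025) = 1 + j1.25 → |·| ≈ 1.6008, ∠ ≈ 51.34°
pole (1 + j50·0.02) = 1 + j1 → |·| ≈ 1.4142, ∠ ≈ 45.00°
|G| = 0.0025 · 1 / (1.6008 · 1.4142) ≈ 0.0011043
Gain = 20 log₁₀(0.0011043) ≈ -59.14 dB
∠G = (0°) − (51.34° + 45.00°) = -96.34°

At ω = 228 rad/s:
pole (1 + j228·0.025) = 1 + j5.7 → |·| ≈ 5.7871, ∠ ≈ 80.05°
pole (1 + j228·0.02) = 1 + j4.56 → |·| ≈ 4.6684, ∠ ≈ 77.63°
|G| = 0.0025 · 1 / (5.7871 · 4.6684) ≈ 9.2536e-05
Gain = 20 log₁₀(9.2536e-05) ≈ -80.67 dB
∠G = (0°) − (80.05° + 77.63°) = -157.68°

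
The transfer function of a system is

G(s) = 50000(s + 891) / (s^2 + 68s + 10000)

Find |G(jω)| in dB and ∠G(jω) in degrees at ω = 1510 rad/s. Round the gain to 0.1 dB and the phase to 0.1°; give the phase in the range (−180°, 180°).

At s = jω = j1510:
zero (s+891): 891 + j1510 → |·| = √(891²+1510²) = √3073981 ≈ 1753.3, ∠ = arctan(1510/891) ≈ 59.46°
quadratic: (j1510)² + 68·j1510 + 10000 = -2270100 + j102680 → |·| ≈ 2.2724e+06, ∠ ≈ 177.41°
|G| = 50000 · 1753.3 / 2.2724e+06 ≈ 38.578
Gain = 20 log₁₀(38.578) ≈ 31.73 dB
∠G = 59.46° − 177.41° = -117.95°

31.7 dB, -118.0°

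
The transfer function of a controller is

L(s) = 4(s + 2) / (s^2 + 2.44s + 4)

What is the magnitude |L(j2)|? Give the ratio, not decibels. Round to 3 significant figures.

At s = jω = j2:
zero (s+2): 2 + j2 → |·| = √(2²+2²) = √8 ≈ 2.8284, ∠ = arctan(2/2) ≈ 45.00°
quadratic: (j2)² + 2.44·j2 + 4 = 0 + j4.88 → |·| ≈ 4.88, ∠ ≈ 90.00°
|L| = 4 · 2.8284 / 4.88 ≈ 2.3184

2.32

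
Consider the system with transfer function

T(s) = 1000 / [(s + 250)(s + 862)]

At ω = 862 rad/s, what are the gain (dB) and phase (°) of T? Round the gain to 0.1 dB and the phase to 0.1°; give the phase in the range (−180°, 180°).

-60.8 dB, -118.8°

At s = jω = j862:
pole (s+250): 250 + j862 → |·| = √(250²+862²) = √805544 ≈ 897.52, ∠ = arctan(862/250) ≈ 73.83°
pole (s+862): 862 + j862 → |·| = √(862²+862²) = √1486088 ≈ 1219.1, ∠ = arctan(862/862) ≈ 45.00°
|T| = 1000 / 1.0942e+06 ≈ 0.00091391
Gain = 20 log₁₀(0.00091391) ≈ -60.78 dB
∠T = 0.00° − 118.83° = -118.83°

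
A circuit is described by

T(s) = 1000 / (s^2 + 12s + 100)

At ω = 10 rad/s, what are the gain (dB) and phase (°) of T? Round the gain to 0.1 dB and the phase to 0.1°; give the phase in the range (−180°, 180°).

18.4 dB, -90.0°

At s = jω = j10:
quadratic: (j10)² + 12·j10 + 100 = 0 + j120 → |·| ≈ 120, ∠ ≈ 90.00°
|T| = 1000 / 120 ≈ 8.3333
Gain = 20 log₁₀(8.3333) ≈ 18.42 dB
∠T = 0.00° − 90.00° = -90.00°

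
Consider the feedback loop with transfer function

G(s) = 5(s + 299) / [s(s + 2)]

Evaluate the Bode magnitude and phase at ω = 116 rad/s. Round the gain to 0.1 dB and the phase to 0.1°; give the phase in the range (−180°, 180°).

-18.5 dB, -157.8°

At s = jω = j116:
zero (s+299): 299 + j116 → |·| = √(299²+116²) = √102857 ≈ 320.71, ∠ = arctan(116/299) ≈ 21.20°
pole (s+2): 2 + j116 → |·| = √(2²+116²) = √13460 ≈ 116.02, ∠ = arctan(116/2) ≈ 89.01°
pole at origin: |s| = 116, ∠ = 90.00° (in denominator)
|G| = 5 · 320.71 / 13458 ≈ 0.11915
Gain = 20 log₁₀(0.11915) ≈ -18.48 dB
∠G = 21.20° − 179.01° = -157.81°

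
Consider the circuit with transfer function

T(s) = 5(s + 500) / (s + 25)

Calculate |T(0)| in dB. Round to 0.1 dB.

T(0) = 5·500 / (25) = 100
20 log₁₀(100) ≈ 40.00 dB

40.0 dB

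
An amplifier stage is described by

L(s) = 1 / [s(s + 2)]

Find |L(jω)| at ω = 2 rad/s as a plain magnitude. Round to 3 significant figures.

At s = jω = j2:
pole (s+2): 2 + j2 → |·| = √(2²+2²) = √8 ≈ 2.8284, ∠ = arctan(2/2) ≈ 45.00°
pole at origin: |s| = 2, ∠ = 90.00° (in denominator)
|L| = 1 / 5.6568 ≈ 0.17678

0.177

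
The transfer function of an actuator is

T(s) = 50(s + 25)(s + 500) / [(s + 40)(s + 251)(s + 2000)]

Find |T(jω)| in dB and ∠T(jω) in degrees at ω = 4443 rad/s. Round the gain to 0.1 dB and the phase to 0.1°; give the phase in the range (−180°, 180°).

-39.7 dB, -68.8°

At s = jω = j4443:
zero (s+25): 25 + j4443 → |·| = √(25²+4443²) = √19740874 ≈ 4443.1, ∠ = arctan(4443/25) ≈ 89.68°
zero (s+500): 500 + j4443 → |·| = √(500²+4443²) = √19990249 ≈ 4471, ∠ = arctan(4443/500) ≈ 83.58°
pole (s+40): 40 + j4443 → |·| = √(40²+4443²) = √19741849 ≈ 4443.2, ∠ = arctan(4443/40) ≈ 89.48°
pole (s+251): 251 + j4443 → |·| = √(251²+4443²) = √19803250 ≈ 4450.1, ∠ = arctan(4443/251) ≈ 86.77°
pole (s+2000): 2000 + j4443 → |·| = √(2000²+4443²) = √23740249 ≈ 4872.4, ∠ = arctan(4443/2000) ≈ 65.77°
|T| = 50 · 1.9865e+07 / 9.634e+10 ≈ 0.01031
Gain = 20 log₁₀(0.01031) ≈ -39.73 dB
∠T = 173.26° − 242.02° = -68.76°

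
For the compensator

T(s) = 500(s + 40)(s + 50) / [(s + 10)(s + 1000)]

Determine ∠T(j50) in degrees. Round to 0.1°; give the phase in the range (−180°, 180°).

At s = jω = j50:
zero (s+40): 40 + j50 → |·| = √(40²+50²) = √4100 ≈ 64.031, ∠ = arctan(50/40) ≈ 51.34°
zero (s+50): 50 + j50 → |·| = √(50²+50²) = √5000 ≈ 70.711, ∠ = arctan(50/50) ≈ 45.00°
pole (s+10): 10 + j50 → |·| = √(10²+50²) = √2600 ≈ 50.99, ∠ = arctan(50/10) ≈ 78.69°
pole (s+1000): 1000 + j50 → |·| = √(1000²+50²) = √1002500 ≈ 1001.2, ∠ = arctan(50/1000) ≈ 2.86°
∠T = 96.34° − 81.55° = 14.79°

14.8°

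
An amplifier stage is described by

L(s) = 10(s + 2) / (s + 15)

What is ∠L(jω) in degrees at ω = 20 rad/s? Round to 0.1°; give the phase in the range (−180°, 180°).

At s = jω = j20:
zero (s+2): 2 + j20 → |·| = √(2²+20²) = √404 ≈ 20.1, ∠ = arctan(20/2) ≈ 84.29°
pole (s+15): 15 + j20 → |·| = √(15²+20²) = √625 ≈ 25, ∠ = arctan(20/15) ≈ 53.13°
∠L = 84.29° − 53.13° = 31.16°

31.2°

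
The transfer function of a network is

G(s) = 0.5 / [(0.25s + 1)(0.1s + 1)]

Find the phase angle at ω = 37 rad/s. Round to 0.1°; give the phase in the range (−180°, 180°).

At ω = 37 rad/s:
pole (1 + j37·0.25) = 1 + j9.25 → |·| ≈ 9.3039, ∠ ≈ 83.83°
pole (1 + j37·0.1) = 1 + j3.7 → |·| ≈ 3.8328, ∠ ≈ 74.88°
∠G = (0°) − (83.83° + 74.88°) = -158.71°

-158.7°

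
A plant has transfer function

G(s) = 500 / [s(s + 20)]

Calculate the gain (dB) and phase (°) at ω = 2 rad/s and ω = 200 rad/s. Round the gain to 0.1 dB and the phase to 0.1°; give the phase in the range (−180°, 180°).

ω = 2: 21.9 dB, -95.7°; ω = 200: -38.1 dB, -174.3°

At s = jω = j2:
pole (s+20): 20 + j2 → |·| = √(20²+2²) = √404 ≈ 20.1, ∠ = arctan(2/20) ≈ 5.71°
pole at origin: |s| = 2, ∠ = 90.00° (in denominator)
|G| = 500 / 40.2 ≈ 12.438
Gain = 20 log₁₀(12.438) ≈ 21.90 dB
∠G = 0.00° − 95.71° = -95.71°

At s = jω = j200:
pole (s+20): 20 + j200 → |·| = √(20²+200²) = √40400 ≈ 201, ∠ = arctan(200/20) ≈ 84.29°
pole at origin: |s| = 200, ∠ = 90.00° (in denominator)
|G| = 500 / 40200 ≈ 0.012438
Gain = 20 log₁₀(0.012438) ≈ -38.10 dB
∠G = 0.00° − 174.29° = -174.29°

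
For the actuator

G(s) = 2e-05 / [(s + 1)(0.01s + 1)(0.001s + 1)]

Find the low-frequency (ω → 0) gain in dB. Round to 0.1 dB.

-94.0 dB

G(0) = 2e-05 · 1 / 1 = 2e-05
20 log₁₀(2e-05) ≈ -93.98 dB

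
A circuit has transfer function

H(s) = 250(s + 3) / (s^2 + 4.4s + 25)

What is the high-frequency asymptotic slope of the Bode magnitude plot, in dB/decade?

-20 dB/decade

Each pole contributes −20 dB/decade at high frequency; each zero contributes +20 dB/decade.
Net: 1 zero(s) − 2 pole(s) → -20 dB/decade.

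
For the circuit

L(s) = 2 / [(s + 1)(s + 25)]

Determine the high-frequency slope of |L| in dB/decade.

Each pole contributes −20 dB/decade at high frequency; each zero contributes +20 dB/decade.
Net: 0 zero(s) − 2 pole(s) → -40 dB/decade.

-40 dB/decade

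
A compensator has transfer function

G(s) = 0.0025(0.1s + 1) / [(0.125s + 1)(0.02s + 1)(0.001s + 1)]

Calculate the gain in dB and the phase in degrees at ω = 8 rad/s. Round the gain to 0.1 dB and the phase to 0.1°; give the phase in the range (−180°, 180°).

-53.0 dB, -15.9°

At ω = 8 rad/s:
zero (1 + j8·0.1) = 1 + j0.8 → |·| ≈ 1.2806, ∠ ≈ 38.66°
pole (1 + j8·0.125) = 1 + j1 → |·| ≈ 1.4142, ∠ ≈ 45.00°
pole (1 + j8·0.02) = 1 + j0.16 → |·| ≈ 1.0127, ∠ ≈ 9.09°
pole (1 + j8·0.001) = 1 + j0.008 → |·| ≈ 1, ∠ ≈ 0.46°
|G| = 0.0025 · 1.2806 / (1.4142 · 1.0127 · 1) ≈ 0.0022354
Gain = 20 log₁₀(0.0022354) ≈ -53.01 dB
∠G = (38.66°) − (45.00° + 9.09° + 0.46°) = -15.89°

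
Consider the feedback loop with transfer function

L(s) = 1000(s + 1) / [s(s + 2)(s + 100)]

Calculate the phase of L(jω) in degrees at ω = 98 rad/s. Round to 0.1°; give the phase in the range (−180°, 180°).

-133.8°

At s = jω = j98:
zero (s+1): 1 + j98 → |·| = √(1²+98²) = √9605 ≈ 98.005, ∠ = arctan(98/1) ≈ 89.42°
pole (s+2): 2 + j98 → |·| = √(2²+98²) = √9608 ≈ 98.02, ∠ = arctan(98/2) ≈ 88.83°
pole (s+100): 100 + j98 → |·| = √(100²+98²) = √19604 ≈ 140.01, ∠ = arctan(98/100) ≈ 44.42°
pole at origin: |s| = 98, ∠ = 90.00° (in denominator)
∠L = 89.42° − 223.25° = -133.83°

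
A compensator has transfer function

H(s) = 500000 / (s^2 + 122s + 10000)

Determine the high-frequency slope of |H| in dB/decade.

-40 dB/decade

Each pole contributes −20 dB/decade at high frequency; each zero contributes +20 dB/decade.
Net: 0 zero(s) − 2 pole(s) → -40 dB/decade.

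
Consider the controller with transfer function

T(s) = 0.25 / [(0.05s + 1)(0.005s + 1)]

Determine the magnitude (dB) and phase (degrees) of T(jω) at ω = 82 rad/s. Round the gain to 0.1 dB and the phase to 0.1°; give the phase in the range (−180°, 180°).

At ω = 82 rad/s:
pole (1 + j82·0.05) = 1 + j4.1 → |·| ≈ 4.2202, ∠ ≈ 76.29°
pole (1 + j82·0.005) = 1 + j0.41 → |·| ≈ 1.0808, ∠ ≈ 22.29°
|T| = 0.25 · 1 / (4.2202 · 1.0808) ≈ 0.05481
Gain = 20 log₁₀(0.05481) ≈ -25.22 dB
∠T = (0°) − (76.29° + 22.29°) = -98.58°

-25.2 dB, -98.6°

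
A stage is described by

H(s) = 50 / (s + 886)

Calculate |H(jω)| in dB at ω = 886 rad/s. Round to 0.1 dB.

-28.0 dB

Substitute s = j886:
Numerator: 50 = 50 + j0
Denominator: (j886) + 886 = 886 + j886
|N| = √(50² + 0²) ≈ 50, ∠N ≈ 0.00°
|D| = √(886² + 886²) ≈ 1253, ∠D ≈ 45.00°
|H| = 50 / 1253 ≈ 0.039904
Gain = 20 log₁₀(0.039904) ≈ -27.98 dB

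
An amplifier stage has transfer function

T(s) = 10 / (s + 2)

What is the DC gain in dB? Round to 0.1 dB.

14.0 dB

T(0) = 10 / 2 = 5
20 log₁₀(5) ≈ 13.98 dB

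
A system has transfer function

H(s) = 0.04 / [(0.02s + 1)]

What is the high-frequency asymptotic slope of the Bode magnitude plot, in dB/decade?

-20 dB/decade

Each pole contributes −20 dB/decade at high frequency; each zero contributes +20 dB/decade.
Net: 0 zero(s) − 1 pole(s) → -20 dB/decade.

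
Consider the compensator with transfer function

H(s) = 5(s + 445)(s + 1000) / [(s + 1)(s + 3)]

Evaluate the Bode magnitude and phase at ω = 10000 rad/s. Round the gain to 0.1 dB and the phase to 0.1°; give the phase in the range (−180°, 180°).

14.0 dB, -8.2°

At s = jω = j10000:
zero (s+445): 445 + j10000 → |·| = √(445²+10000²) = √100198025 ≈ 10010, ∠ = arctan(10000/445) ≈ 87.45°
zero (s+1000): 1000 + j10000 → |·| = √(1000²+10000²) = √101000000 ≈ 10050, ∠ = arctan(10000/1000) ≈ 84.29°
pole (s+1): 1 + j10000 → |·| = √(1²+10000²) = √100000001 ≈ 10000, ∠ = arctan(10000/1) ≈ 89.99°
pole (s+3): 3 + j10000 → |·| = √(3²+10000²) = √100000009 ≈ 10000, ∠ = arctan(10000/3) ≈ 89.98°
|H| = 5 · 1.006e+08 / 1e+08 ≈ 5.03
Gain = 20 log₁₀(5.03) ≈ 14.03 dB
∠H = 171.74° − 179.97° = -8.23°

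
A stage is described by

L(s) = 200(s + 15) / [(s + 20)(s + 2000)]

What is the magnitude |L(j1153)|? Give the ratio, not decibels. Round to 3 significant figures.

0.0866

At s = jω = j1153:
zero (s+15): 15 + j1153 → |·| = √(15²+1153²) = √1329634 ≈ 1153.1, ∠ = arctan(1153/15) ≈ 89.25°
pole (s+20): 20 + j1153 → |·| = √(20²+1153²) = √1329809 ≈ 1153.2, ∠ = arctan(1153/20) ≈ 89.01°
pole (s+2000): 2000 + j1153 → |·| = √(2000²+1153²) = √5329409 ≈ 2308.6, ∠ = arctan(1153/2000) ≈ 29.96°
|L| = 200 · 1153.1 / 2.6623e+06 ≈ 0.086624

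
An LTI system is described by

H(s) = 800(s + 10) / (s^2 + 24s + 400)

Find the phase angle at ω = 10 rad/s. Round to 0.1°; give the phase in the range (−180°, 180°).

At s = jω = j10:
zero (s+10): 10 + j10 → |·| = √(10²+10²) = √200 ≈ 14.142, ∠ = arctan(10/10) ≈ 45.00°
quadratic: (j10)² + 24·j10 + 400 = 300 + j240 → |·| ≈ 384.19, ∠ ≈ 38.66°
∠H = 45.00° − 38.66° = 6.34°

6.3°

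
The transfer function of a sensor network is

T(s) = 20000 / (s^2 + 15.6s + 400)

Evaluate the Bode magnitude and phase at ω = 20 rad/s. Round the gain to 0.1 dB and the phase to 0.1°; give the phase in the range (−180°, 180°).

At s = jω = j20:
quadratic: (j20)² + 15.6·j20 + 400 = 0 + j312 → |·| ≈ 312, ∠ ≈ 90.00°
|T| = 20000 / 312 ≈ 64.103
Gain = 20 log₁₀(64.103) ≈ 36.14 dB
∠T = 0.00° − 90.00° = -90.00°

36.1 dB, -90.0°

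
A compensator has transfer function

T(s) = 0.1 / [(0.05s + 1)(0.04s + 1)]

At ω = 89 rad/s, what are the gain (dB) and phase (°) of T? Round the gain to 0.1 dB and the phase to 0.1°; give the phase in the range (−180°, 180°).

At ω = 89 rad/s:
pole (1 + j89·0.05) = 1 + j4.45 → |·| ≈ 4.561, ∠ ≈ 77.33°
pole (1 + j89·0.04) = 1 + j3.56 → |·| ≈ 3.6978, ∠ ≈ 74.31°
|T| = 0.1 · 1 / (4.561 · 3.6978) ≈ 0.0059292
Gain = 20 log₁₀(0.0059292) ≈ -44.54 dB
∠T = (0°) − (77.33° + 74.31°) = -151.64°

-44.5 dB, -151.6°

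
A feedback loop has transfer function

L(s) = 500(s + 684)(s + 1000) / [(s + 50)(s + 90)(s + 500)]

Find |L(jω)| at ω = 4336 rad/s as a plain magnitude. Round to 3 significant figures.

At s = jω = j4336:
zero (s+684): 684 + j4336 → |·| = √(684²+4336²) = √19268752 ≈ 4389.6, ∠ = arctan(4336/684) ≈ 81.04°
zero (s+1000): 1000 + j4336 → |·| = √(1000²+4336²) = √19800896 ≈ 4449.8, ∠ = arctan(4336/1000) ≈ 77.01°
pole (s+50): 50 + j4336 → |·| = √(50²+4336²) = √18803396 ≈ 4336.3, ∠ = arctan(4336/50) ≈ 89.34°
pole (s+90): 90 + j4336 → |·| = √(90²+4336²) = √18808996 ≈ 4336.9, ∠ = arctan(4336/90) ≈ 88.81°
pole (s+500): 500 + j4336 → |·| = √(500²+4336²) = √19050896 ≈ 4364.7, ∠ = arctan(4336/500) ≈ 83.42°
|L| = 500 · 1.9533e+07 / 8.2083e+10 ≈ 0.11898

0.119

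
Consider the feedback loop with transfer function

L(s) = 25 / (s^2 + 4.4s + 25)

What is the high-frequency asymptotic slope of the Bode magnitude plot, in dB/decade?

-40 dB/decade

Each pole contributes −20 dB/decade at high frequency; each zero contributes +20 dB/decade.
Net: 0 zero(s) − 2 pole(s) → -40 dB/decade.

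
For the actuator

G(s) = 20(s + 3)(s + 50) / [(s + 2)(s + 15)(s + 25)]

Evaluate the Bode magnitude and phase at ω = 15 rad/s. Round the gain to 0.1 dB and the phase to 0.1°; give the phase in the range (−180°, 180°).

4.6 dB, -63.0°

At s = jω = j15:
zero (s+3): 3 + j15 → |·| = √(3²+15²) = √234 ≈ 15.297, ∠ = arctan(15/3) ≈ 78.69°
zero (s+50): 50 + j15 → |·| = √(50²+15²) = √2725 ≈ 52.202, ∠ = arctan(15/50) ≈ 16.70°
pole (s+2): 2 + j15 → |·| = √(2²+15²) = √229 ≈ 15.133, ∠ = arctan(15/2) ≈ 82.41°
pole (s+15): 15 + j15 → |·| = √(15²+15²) = √450 ≈ 21.213, ∠ = arctan(15/15) ≈ 45.00°
pole (s+25): 25 + j15 → |·| = √(25²+15²) = √850 ≈ 29.155, ∠ = arctan(15/25) ≈ 30.96°
|G| = 20 · 798.53 / 9359.2 ≈ 1.7064
Gain = 20 log₁₀(1.7064) ≈ 4.64 dB
∠G = 95.39° − 158.37° = -62.98°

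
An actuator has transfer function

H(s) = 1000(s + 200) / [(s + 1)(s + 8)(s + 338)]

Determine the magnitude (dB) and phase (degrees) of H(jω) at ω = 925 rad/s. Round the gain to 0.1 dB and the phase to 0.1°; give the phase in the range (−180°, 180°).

At s = jω = j925:
zero (s+200): 200 + j925 → |·| = √(200²+925²) = √895625 ≈ 946.37, ∠ = arctan(925/200) ≈ 77.80°
pole (s+1): 1 + j925 → |·| = √(1²+925²) = √855626 ≈ 925, ∠ = arctan(925/1) ≈ 89.94°
pole (s+8): 8 + j925 → |·| = √(8²+925²) = √855689 ≈ 925.03, ∠ = arctan(925/8) ≈ 89.50°
pole (s+338): 338 + j925 → |·| = √(338²+925²) = √969869 ≈ 984.82, ∠ = arctan(925/338) ≈ 69.93°
|H| = 1000 · 946.37 / 8.4266e+08 ≈ 0.0011231
Gain = 20 log₁₀(0.0011231) ≈ -58.99 dB
∠H = 77.80° − 249.37° = -171.57°

-59.0 dB, -171.6°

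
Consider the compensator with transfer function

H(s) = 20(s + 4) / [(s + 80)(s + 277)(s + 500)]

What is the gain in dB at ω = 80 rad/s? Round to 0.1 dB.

At s = jω = j80:
zero (s+4): 4 + j80 → |·| = √(4²+80²) = √6416 ≈ 80.1, ∠ = arctan(80/4) ≈ 87.14°
pole (s+80): 80 + j80 → |·| = √(80²+80²) = √12800 ≈ 113.14, ∠ = arctan(80/80) ≈ 45.00°
pole (s+277): 277 + j80 → |·| = √(277²+80²) = √83129 ≈ 288.32, ∠ = arctan(80/277) ≈ 16.11°
pole (s+500): 500 + j80 → |·| = √(500²+80²) = √256400 ≈ 506.36, ∠ = arctan(80/500) ≈ 9.09°
|H| = 20 · 80.1 / 1.6518e+07 ≈ 9.6985e-05
Gain = 20 log₁₀(9.6985e-05) ≈ -80.27 dB

-80.3 dB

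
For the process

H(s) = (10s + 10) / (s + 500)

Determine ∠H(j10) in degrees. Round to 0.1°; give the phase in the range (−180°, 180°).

83.1°

Substitute s = j10:
Numerator: 10(j10) + 10 = 10 + j100
Denominator: (j10) + 500 = 500 + j10
|N| = √(10² + 100²) ≈ 100.5, ∠N ≈ 84.29°
|D| = √(500² + 10²) ≈ 500.1, ∠D ≈ 1.15°
∠H = 84.29° − 1.15° = 83.14°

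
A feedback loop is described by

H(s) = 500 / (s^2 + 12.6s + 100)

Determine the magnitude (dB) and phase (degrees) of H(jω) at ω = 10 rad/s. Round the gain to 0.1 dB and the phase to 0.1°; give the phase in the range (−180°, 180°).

12.0 dB, -90.0°

At s = jω = j10:
quadratic: (j10)² + 12.6·j10 + 100 = 0 + j126 → |·| ≈ 126, ∠ ≈ 90.00°
|H| = 500 / 126 ≈ 3.9683
Gain = 20 log₁₀(3.9683) ≈ 11.97 dB
∠H = 0.00° − 90.00° = -90.00°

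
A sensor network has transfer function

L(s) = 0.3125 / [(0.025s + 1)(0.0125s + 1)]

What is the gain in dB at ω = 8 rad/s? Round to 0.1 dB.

At ω = 8 rad/s:
pole (1 + j8·0.025) = 1 + j0.2 → |·| ≈ 1.0198, ∠ ≈ 11.31°
pole (1 + j8·0.0125) = 1 + j0.1 → |·| ≈ 1.005, ∠ ≈ 5.71°
|L| = 0.3125 · 1 / (1.0198 · 1.005) ≈ 0.30491
Gain = 20 log₁₀(0.30491) ≈ -10.32 dB

-10.3 dB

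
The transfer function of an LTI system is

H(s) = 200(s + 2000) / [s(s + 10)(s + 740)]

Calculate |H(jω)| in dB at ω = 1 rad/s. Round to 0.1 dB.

At s = jω = j1:
zero (s+2000): 2000 + j1 → |·| = √(2000²+1²) = √4000001 ≈ 2000, ∠ = arctan(1/2000) ≈ 0.03°
pole (s+10): 10 + j1 → |·| = √(10²+1²) = √101 ≈ 10.05, ∠ = arctan(1/10) ≈ 5.71°
pole (s+740): 740 + j1 → |·| = √(740²+1²) = √547601 ≈ 740, ∠ = arctan(1/740) ≈ 0.08°
pole at origin: |s| = 1, ∠ = 90.00° (in denominator)
|H| = 200 · 2000 / 7437 ≈ 53.785
Gain = 20 log₁₀(53.785) ≈ 34.61 dB

34.6 dB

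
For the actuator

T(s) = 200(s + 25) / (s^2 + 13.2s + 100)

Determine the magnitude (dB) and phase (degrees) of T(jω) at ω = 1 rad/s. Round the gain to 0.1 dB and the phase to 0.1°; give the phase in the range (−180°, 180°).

At s = jω = j1:
zero (s+25): 25 + j1 → |·| = √(25²+1²) = √626 ≈ 25.02, ∠ = arctan(1/25) ≈ 2.29°
quadratic: (j1)² + 13.2·j1 + 100 = 99 + j13.2 → |·| ≈ 99.876, ∠ ≈ 7.59°
|T| = 200 · 25.02 / 99.876 ≈ 50.102
Gain = 20 log₁₀(50.102) ≈ 34.00 dB
∠T = 2.29° − 7.59° = -5.30°

34.0 dB, -5.3°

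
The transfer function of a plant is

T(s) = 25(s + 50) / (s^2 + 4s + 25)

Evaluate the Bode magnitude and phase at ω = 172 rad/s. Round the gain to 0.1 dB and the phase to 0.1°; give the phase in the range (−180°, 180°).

At s = jω = j172:
zero (s+50): 50 + j172 → |·| = √(50²+172²) = √32084 ≈ 179.12, ∠ = arctan(172/50) ≈ 73.79°
quadratic: (j172)² + 4·j172 + 25 = -29559 + j688 → |·| ≈ 29567, ∠ ≈ 178.67°
|T| = 25 · 179.12 / 29567 ≈ 0.15145
Gain = 20 log₁₀(0.15145) ≈ -16.39 dB
∠T = 73.79° − 178.67° = -104.88°

-16.4 dB, -104.9°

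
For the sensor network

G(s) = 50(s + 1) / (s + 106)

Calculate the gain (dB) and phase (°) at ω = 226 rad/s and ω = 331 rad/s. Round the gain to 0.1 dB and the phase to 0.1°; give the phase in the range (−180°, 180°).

At s = jω = j226:
zero (s+1): 1 + j226 → |·| = √(1²+226²) = √51077 ≈ 226, ∠ = arctan(226/1) ≈ 89.75°
pole (s+106): 106 + j226 → |·| = √(106²+226²) = √62312 ≈ 249.62, ∠ = arctan(226/106) ≈ 64.87°
|G| = 50 · 226 / 249.62 ≈ 45.269
Gain = 20 log₁₀(45.269) ≈ 33.12 dB
∠G = 89.75° − 64.87° = 24.88°

At s = jω = j331:
zero (s+1): 1 + j331 → |·| = √(1²+331²) = √109562 ≈ 331, ∠ = arctan(331/1) ≈ 89.83°
pole (s+106): 106 + j331 → |·| = √(106²+331²) = √120797 ≈ 347.56, ∠ = arctan(331/106) ≈ 72.24°
|G| = 50 · 331 / 347.56 ≈ 47.618
Gain = 20 log₁₀(47.618) ≈ 33.56 dB
∠G = 89.83° − 72.24° = 17.59°

ω = 226: 33.1 dB, 24.9°; ω = 331: 33.6 dB, 17.6°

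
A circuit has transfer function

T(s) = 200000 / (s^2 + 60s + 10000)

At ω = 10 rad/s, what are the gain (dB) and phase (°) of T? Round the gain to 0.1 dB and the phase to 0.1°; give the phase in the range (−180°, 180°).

At s = jω = j10:
quadratic: (j10)² + 60·j10 + 10000 = 9900 + j600 → |·| ≈ 9918.2, ∠ ≈ 3.47°
|T| = 200000 / 9918.2 ≈ 20.165
Gain = 20 log₁₀(20.165) ≈ 26.09 dB
∠T = 0.00° − 3.47° = -3.47°

26.1 dB, -3.5°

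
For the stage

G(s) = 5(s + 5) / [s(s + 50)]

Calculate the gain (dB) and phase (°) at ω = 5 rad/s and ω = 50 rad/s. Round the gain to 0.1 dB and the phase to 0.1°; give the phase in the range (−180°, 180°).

ω = 5: -17.0 dB, -50.7°; ω = 50: -23.0 dB, -50.7°

At s = jω = j5:
zero (s+5): 5 + j5 → |·| = √(5²+5²) = √50 ≈ 7.0711, ∠ = arctan(5/5) ≈ 45.00°
pole (s+50): 50 + j5 → |·| = √(50²+5²) = √2525 ≈ 50.249, ∠ = arctan(5/50) ≈ 5.71°
pole at origin: |s| = 5, ∠ = 90.00° (in denominator)
|G| = 5 · 7.0711 / 251.25 ≈ 0.14072
Gain = 20 log₁₀(0.14072) ≈ -17.03 dB
∠G = 45.00° − 95.71° = -50.71°

At s = jω = j50:
zero (s+5): 5 + j50 → |·| = √(5²+50²) = √2525 ≈ 50.249, ∠ = arctan(50/5) ≈ 84.29°
pole (s+50): 50 + j50 → |·| = √(50²+50²) = √5000 ≈ 70.711, ∠ = arctan(50/50) ≈ 45.00°
pole at origin: |s| = 50, ∠ = 90.00° (in denominator)
|G| = 5 · 50.249 / 3535.5 ≈ 0.071063
Gain = 20 log₁₀(0.071063) ≈ -22.97 dB
∠G = 84.29° − 135.00° = -50.71°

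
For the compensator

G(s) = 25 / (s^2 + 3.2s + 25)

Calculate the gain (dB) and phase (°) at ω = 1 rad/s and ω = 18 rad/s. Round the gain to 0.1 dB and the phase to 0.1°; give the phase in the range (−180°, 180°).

At s = jω = j1:
quadratic: (j1)² + 3.2·j1 + 25 = 24 + j3.2 → |·| ≈ 24.212, ∠ ≈ 7.59°
|G| = 25 / 24.212 ≈ 1.0325
Gain = 20 log₁₀(1.0325) ≈ 0.28 dB
∠G = 0.00° − 7.59° = -7.59°

At s = jω = j18:
quadratic: (j18)² + 3.2·j18 + 25 = -299 + j57.6 → |·| ≈ 304.5, ∠ ≈ 169.10°
|G| = 25 / 304.5 ≈ 0.082102
Gain = 20 log₁₀(0.082102) ≈ -21.71 dB
∠G = 0.00° − 169.10° = -169.10°

ω = 1: 0.3 dB, -7.6°; ω = 18: -21.7 dB, -169.1°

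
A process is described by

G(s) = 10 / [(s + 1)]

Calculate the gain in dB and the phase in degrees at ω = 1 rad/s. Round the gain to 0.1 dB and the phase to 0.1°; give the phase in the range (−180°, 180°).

At ω = 1 rad/s:
pole (1 + j1·1) = 1 + j1 → |·| ≈ 1.4142, ∠ ≈ 45.00°
|G| = 10 · 1 / (1.4142) ≈ 7.0711
Gain = 20 log₁₀(7.0711) ≈ 16.99 dB
∠G = (0°) − (45.00°) = -45.00°

17.0 dB, -45.0°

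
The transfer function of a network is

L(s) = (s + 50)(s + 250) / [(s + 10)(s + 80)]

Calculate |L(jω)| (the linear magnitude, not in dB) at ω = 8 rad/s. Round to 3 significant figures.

At s = jω = j8:
zero (s+50): 50 + j8 → |·| = √(50²+8²) = √2564 ≈ 50.636, ∠ = arctan(8/50) ≈ 9.09°
zero (s+250): 250 + j8 → |·| = √(250²+8²) = √62564 ≈ 250.13, ∠ = arctan(8/250) ≈ 1.83°
pole (s+10): 10 + j8 → |·| = √(10²+8²) = √164 ≈ 12.806, ∠ = arctan(8/10) ≈ 38.66°
pole (s+80): 80 + j8 → |·| = √(80²+8²) = √6464 ≈ 80.399, ∠ = arctan(8/80) ≈ 5.71°
|L| = 1 · 12666 / 1029.6 ≈ 12.302

12.3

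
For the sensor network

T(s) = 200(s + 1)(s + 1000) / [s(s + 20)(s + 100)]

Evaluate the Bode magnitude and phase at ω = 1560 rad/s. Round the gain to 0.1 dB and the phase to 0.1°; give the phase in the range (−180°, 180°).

At s = jω = j1560:
zero (s+1): 1 + j1560 → |·| = √(1²+1560²) = √2433601 ≈ 1560, ∠ = arctan(1560/1) ≈ 89.96°
zero (s+1000): 1000 + j1560 → |·| = √(1000²+1560²) = √3433600 ≈ 1853, ∠ = arctan(1560/1000) ≈ 57.34°
pole (s+20): 20 + j1560 → |·| = √(20²+1560²) = √2434000 ≈ 1560.1, ∠ = arctan(1560/20) ≈ 89.27°
pole (s+100): 100 + j1560 → |·| = √(100²+1560²) = √2443600 ≈ 1563.2, ∠ = arctan(1560/100) ≈ 86.33°
pole at origin: |s| = 1560, ∠ = 90.00° (in denominator)
|T| = 200 · 2.8907e+06 / 3.8044e+09 ≈ 0.15197
Gain = 20 log₁₀(0.15197) ≈ -16.36 dB
∠T = 147.30° − 265.60° = -118.30°

-16.4 dB, -118.3°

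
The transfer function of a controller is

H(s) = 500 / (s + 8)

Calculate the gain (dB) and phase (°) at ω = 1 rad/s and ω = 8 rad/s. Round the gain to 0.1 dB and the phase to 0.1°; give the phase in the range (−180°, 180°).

At s = jω = j1:
pole (s+8): 8 + j1 → |·| = √(8²+1²) = √65 ≈ 8.0623, ∠ = arctan(1/8) ≈ 7.13°
|H| = 500 / 8.0623 ≈ 62.017
Gain = 20 log₁₀(62.017) ≈ 35.85 dB
∠H = 0.00° − 7.13° = -7.13°

At s = jω = j8:
pole (s+8): 8 + j8 → |·| = √(8²+8²) = √128 ≈ 11.314, ∠ = arctan(8/8) ≈ 45.00°
|H| = 500 / 11.314 ≈ 44.193
Gain = 20 log₁₀(44.193) ≈ 32.91 dB
∠H = 0.00° − 45.00° = -45.00°

ω = 1: 35.9 dB, -7.1°; ω = 8: 32.9 dB, -45.0°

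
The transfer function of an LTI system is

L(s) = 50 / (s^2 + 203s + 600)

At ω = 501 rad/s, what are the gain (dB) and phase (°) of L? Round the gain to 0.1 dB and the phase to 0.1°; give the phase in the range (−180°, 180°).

Substitute s = j501:
Numerator: 50 = 50 + j0
Denominator: (j501)^2 + 203(j501) + 600 = -250401 + j101703
|N| = √(50² + 0²) ≈ 50, ∠N ≈ 0.00°
|D| = √(250401² + 101703²) ≈ 2.7027e+05, ∠D ≈ 157.89°
|L| = 50 / 2.7027e+05 ≈ 0.000185
Gain = 20 log₁₀(0.000185) ≈ -74.66 dB
∠L = 0.00° − 157.89° = -157.89°

-74.7 dB, -157.9°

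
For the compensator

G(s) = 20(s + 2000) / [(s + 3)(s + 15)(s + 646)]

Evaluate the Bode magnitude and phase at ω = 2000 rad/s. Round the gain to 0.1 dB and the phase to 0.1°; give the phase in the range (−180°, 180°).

At s = jω = j2000:
zero (s+2000): 2000 + j2000 → |·| = √(2000²+2000²) = √8000000 ≈ 2828.4, ∠ = arctan(2000/2000) ≈ 45.00°
pole (s+3): 3 + j2000 → |·| = √(3²+2000²) = √4000009 ≈ 2000, ∠ = arctan(2000/3) ≈ 89.91°
pole (s+15): 15 + j2000 → |·| = √(15²+2000²) = √4000225 ≈ 2000.1, ∠ = arctan(2000/15) ≈ 89.57°
pole (s+646): 646 + j2000 → |·| = √(646²+2000²) = √4417316 ≈ 2101.7, ∠ = arctan(2000/646) ≈ 72.10°
|G| = 20 · 2828.4 / 8.4072e+09 ≈ 6.7285e-06
Gain = 20 log₁₀(6.7285e-06) ≈ -103.44 dB
∠G = 45.00° − 251.58° = -206.58° ≡ 153.42° (principal value)

-103.4 dB, 153.4°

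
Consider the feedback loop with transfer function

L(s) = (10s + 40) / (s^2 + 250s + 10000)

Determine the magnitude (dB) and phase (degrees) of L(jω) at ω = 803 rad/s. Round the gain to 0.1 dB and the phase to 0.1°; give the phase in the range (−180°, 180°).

-38.4 dB, -72.7°

Substitute s = j803:
Numerator: 10(j803) + 40 = 40 + j8030
Denominator: (j803)^2 + 250(j803) + 10000 = -634809 + j200750
|N| = √(40² + 8030²) ≈ 8030.1, ∠N ≈ 89.71°
|D| = √(634809² + 200750²) ≈ 6.658e+05, ∠D ≈ 162.45°
|L| = 8030.1 / 6.658e+05 ≈ 0.012061
Gain = 20 log₁₀(0.012061) ≈ -38.37 dB
∠L = 89.71° − 162.45° = -72.74°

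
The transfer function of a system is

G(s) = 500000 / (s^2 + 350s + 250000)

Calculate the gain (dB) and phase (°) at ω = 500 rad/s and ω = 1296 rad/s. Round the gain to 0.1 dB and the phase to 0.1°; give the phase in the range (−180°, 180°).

ω = 500: 9.1 dB, -90.0°; ω = 1296: -9.5 dB, -162.4°

At s = jω = j500:
quadratic: (j500)² + 350·j500 + 250000 = 0 + j175000 → |·| ≈ 1.75e+05, ∠ ≈ 90.00°
|G| = 500000 / 1.75e+05 ≈ 2.8571
Gain = 20 log₁₀(2.8571) ≈ 9.12 dB
∠G = 0.00° − 90.00° = -90.00°

At s = jω = j1296:
quadratic: (j1296)² + 350·j1296 + 250000 = -1429616 + j453600 → |·| ≈ 1.4999e+06, ∠ ≈ 162.40°
|G| = 500000 / 1.4999e+06 ≈ 0.33336
Gain = 20 log₁₀(0.33336) ≈ -9.54 dB
∠G = 0.00° − 162.40° = -162.40°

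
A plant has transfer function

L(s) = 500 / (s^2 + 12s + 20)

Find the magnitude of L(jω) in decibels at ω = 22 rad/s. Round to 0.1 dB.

-0.6 dB

Substitute s = j22:
Numerator: 500 = 500 + j0
Denominator: (j22)^2 + 12(j22) + 20 = -464 + j264
|N| = √(500² + 0²) ≈ 500, ∠N ≈ 0.00°
|D| = √(464² + 264²) ≈ 533.85, ∠D ≈ 150.36°
|L| = 500 / 533.85 ≈ 0.93659
Gain = 20 log₁₀(0.93659) ≈ -0.57 dB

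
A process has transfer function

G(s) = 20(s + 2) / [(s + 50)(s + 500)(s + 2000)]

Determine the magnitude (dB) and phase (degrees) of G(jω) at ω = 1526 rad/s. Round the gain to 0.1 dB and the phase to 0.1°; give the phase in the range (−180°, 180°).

At s = jω = j1526:
zero (s+2): 2 + j1526 → |·| = √(2²+1526²) = √2328680 ≈ 1526, ∠ = arctan(1526/2) ≈ 89.92°
pole (s+50): 50 + j1526 → |·| = √(50²+1526²) = √2331176 ≈ 1526.8, ∠ = arctan(1526/50) ≈ 88.12°
pole (s+500): 500 + j1526 → |·| = √(500²+1526²) = √2578676 ≈ 1605.8, ∠ = arctan(1526/500) ≈ 71.86°
pole (s+2000): 2000 + j1526 → |·| = √(2000²+1526²) = √6328676 ≈ 2515.7, ∠ = arctan(1526/2000) ≈ 37.34°
|G| = 20 · 1526 / 6.1678e+09 ≈ 4.9483e-06
Gain = 20 log₁₀(4.9483e-06) ≈ -106.11 dB
∠G = 89.92° − 197.32° = -107.40°

-106.1 dB, -107.4°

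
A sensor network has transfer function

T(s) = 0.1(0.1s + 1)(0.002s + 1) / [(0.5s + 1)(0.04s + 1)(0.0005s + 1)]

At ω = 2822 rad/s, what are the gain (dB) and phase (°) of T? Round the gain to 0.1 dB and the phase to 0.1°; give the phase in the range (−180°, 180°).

-64.6 dB, -64.4°

At ω = 2822 rad/s:
zero (1 + j2822·0.1) = 1 + j282.2 → |·| ≈ 282.2, ∠ ≈ 89.80°
zero (1 + j2822·0.002) = 1 + j5.644 → |·| ≈ 5.7319, ∠ ≈ 79.95°
pole (1 + j2822·0.5) = 1 + j1411 → |·| ≈ 1411, ∠ ≈ 89.96°
pole (1 + j2822·0.04) = 1 + j112.88 → |·| ≈ 112.88, ∠ ≈ 89.49°
pole (1 + j2822·0.0005) = 1 + j1.411 → |·| ≈ 1.7294, ∠ ≈ 54.67°
|T| = 0.1 · 282.2 · 5.7319 / (1411 · 112.88 · 1.7294) ≈ 0.00058724
Gain = 20 log₁₀(0.00058724) ≈ -64.62 dB
∠T = (89.80° + 79.95°) − (89.96° + 89.49° + 54.67°) = -64.37°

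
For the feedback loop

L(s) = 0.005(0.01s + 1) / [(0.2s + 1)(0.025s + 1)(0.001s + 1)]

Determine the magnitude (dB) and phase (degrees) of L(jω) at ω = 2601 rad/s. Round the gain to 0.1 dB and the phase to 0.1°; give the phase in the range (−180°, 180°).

-117.2 dB, -160.2°

At ω = 2601 rad/s:
zero (1 + j2601·0.01) = 1 + j26.01 → |·| ≈ 26.029, ∠ ≈ 87.80°
pole (1 + j2601·0.2) = 1 + j520.2 → |·| ≈ 520.2, ∠ ≈ 89.89°
pole (1 + j2601·0.025) = 1 + j65.025 → |·| ≈ 65.033, ∠ ≈ 89.12°
pole (1 + j2601·0.001) = 1 + j2.601 → |·| ≈ 2.7866, ∠ ≈ 68.97°
|L| = 0.005 · 26.029 / (520.2 · 65.033 · 2.7866) ≈ 1.3805e-06
Gain = 20 log₁₀(1.3805e-06) ≈ -117.20 dB
∠L = (87.80°) − (89.89° + 89.12° + 68.97°) = -160.18°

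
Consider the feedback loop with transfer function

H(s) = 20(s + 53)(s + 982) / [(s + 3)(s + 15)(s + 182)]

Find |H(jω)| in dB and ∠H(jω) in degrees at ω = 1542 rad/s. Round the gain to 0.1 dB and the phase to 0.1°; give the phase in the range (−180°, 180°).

-36.3 dB, -117.1°

At s = jω = j1542:
zero (s+53): 53 + j1542 → |·| = √(53²+1542²) = √2380573 ≈ 1542.9, ∠ = arctan(1542/53) ≈ 88.03°
zero (s+982): 982 + j1542 → |·| = √(982²+1542²) = √3342088 ≈ 1828.1, ∠ = arctan(1542/982) ≈ 57.51°
pole (s+3): 3 + j1542 → |·| = √(3²+1542²) = √2377773 ≈ 1542, ∠ = arctan(1542/3) ≈ 89.89°
pole (s+15): 15 + j1542 → |·| = √(15²+1542²) = √2377989 ≈ 1542.1, ∠ = arctan(1542/15) ≈ 89.44°
pole (s+182): 182 + j1542 → |·| = √(182²+1542²) = √2410888 ≈ 1552.7, ∠ = arctan(1542/182) ≈ 83.27°
|H| = 20 · 2.8206e+06 / 3.6922e+09 ≈ 0.015279
Gain = 20 log₁₀(0.015279) ≈ -36.32 dB
∠H = 145.54° − 262.60° = -117.06°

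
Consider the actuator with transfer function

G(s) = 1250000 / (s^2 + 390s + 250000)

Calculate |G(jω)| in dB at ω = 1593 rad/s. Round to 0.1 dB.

-5.6 dB

At s = jω = j1593:
quadratic: (j1593)² + 390·j1593 + 250000 = -2287649 + j621270 → |·| ≈ 2.3705e+06, ∠ ≈ 164.81°
|G| = 1250000 / 2.3705e+06 ≈ 0.52731
Gain = 20 log₁₀(0.52731) ≈ -5.56 dB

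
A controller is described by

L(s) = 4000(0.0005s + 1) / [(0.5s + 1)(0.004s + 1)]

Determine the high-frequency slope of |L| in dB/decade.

-20 dB/decade

Each pole contributes −20 dB/decade at high frequency; each zero contributes +20 dB/decade.
Net: 1 zero(s) − 2 pole(s) → -20 dB/decade.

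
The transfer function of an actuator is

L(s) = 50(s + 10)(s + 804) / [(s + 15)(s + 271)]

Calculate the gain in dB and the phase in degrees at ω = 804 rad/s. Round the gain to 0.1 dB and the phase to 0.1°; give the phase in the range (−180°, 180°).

At s = jω = j804:
zero (s+10): 10 + j804 → |·| = √(10²+804²) = √646516 ≈ 804.06, ∠ = arctan(804/10) ≈ 89.29°
zero (s+804): 804 + j804 → |·| = √(804²+804²) = √1292832 ≈ 1137, ∠ = arctan(804/804) ≈ 45.00°
pole (s+15): 15 + j804 → |·| = √(15²+804²) = √646641 ≈ 804.14, ∠ = arctan(804/15) ≈ 88.93°
pole (s+271): 271 + j804 → |·| = √(271²+804²) = √719857 ≈ 848.44, ∠ = arctan(804/271) ≈ 71.37°
|L| = 50 · 9.1422e+05 / 6.8226e+05 ≈ 66.999
Gain = 20 log₁₀(66.999) ≈ 36.52 dB
∠L = 134.29° − 160.30° = -26.01°

36.5 dB, -26.0°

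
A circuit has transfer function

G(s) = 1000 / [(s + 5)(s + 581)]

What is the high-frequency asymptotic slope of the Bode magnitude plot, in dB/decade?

-40 dB/decade

Each pole contributes −20 dB/decade at high frequency; each zero contributes +20 dB/decade.
Net: 0 zero(s) − 2 pole(s) → -40 dB/decade.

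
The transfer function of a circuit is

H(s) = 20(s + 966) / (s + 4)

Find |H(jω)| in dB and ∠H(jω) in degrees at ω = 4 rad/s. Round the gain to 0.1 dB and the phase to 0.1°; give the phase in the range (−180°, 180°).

70.7 dB, -44.8°

At s = jω = j4:
zero (s+966): 966 + j4 → |·| = √(966²+4²) = √933172 ≈ 966.01, ∠ = arctan(4/966) ≈ 0.24°
pole (s+4): 4 + j4 → |·| = √(4²+4²) = √32 ≈ 5.6569, ∠ = arctan(4/4) ≈ 45.00°
|H| = 20 · 966.01 / 5.6569 ≈ 3415.3
Gain = 20 log₁₀(3415.3) ≈ 70.67 dB
∠H = 0.24° − 45.00° = -44.76°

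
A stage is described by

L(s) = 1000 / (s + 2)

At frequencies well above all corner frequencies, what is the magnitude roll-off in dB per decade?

-20 dB/decade

Each pole contributes −20 dB/decade at high frequency; each zero contributes +20 dB/decade.
Net: 0 zero(s) − 1 pole(s) → -20 dB/decade.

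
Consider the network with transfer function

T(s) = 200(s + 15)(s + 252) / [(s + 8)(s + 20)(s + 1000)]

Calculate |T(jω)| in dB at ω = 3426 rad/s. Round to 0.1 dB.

At s = jω = j3426:
zero (s+15): 15 + j3426 → |·| = √(15²+3426²) = √11737701 ≈ 3426, ∠ = arctan(3426/15) ≈ 89.75°
zero (s+252): 252 + j3426 → |·| = √(252²+3426²) = √11800980 ≈ 3435.3, ∠ = arctan(3426/252) ≈ 85.79°
pole (s+8): 8 + j3426 → |·| = √(8²+3426²) = √11737540 ≈ 3426, ∠ = arctan(3426/8) ≈ 89.87°
pole (s+20): 20 + j3426 → |·| = √(20²+3426²) = √11737876 ≈ 3426.1, ∠ = arctan(3426/20) ≈ 89.67°
pole (s+1000): 1000 + j3426 → |·| = √(1000²+3426²) = √12737476 ≈ 3569, ∠ = arctan(3426/1000) ≈ 73.73°
|T| = 200 · 1.1769e+07 / 4.1892e+10 ≈ 0.056187
Gain = 20 log₁₀(0.056187) ≈ -25.01 dB

-25.0 dB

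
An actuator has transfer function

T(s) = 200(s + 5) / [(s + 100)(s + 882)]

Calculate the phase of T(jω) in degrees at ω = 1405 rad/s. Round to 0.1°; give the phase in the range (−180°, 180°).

At s = jω = j1405:
zero (s+5): 5 + j1405 → |·| = √(5²+1405²) = √1974050 ≈ 1405, ∠ = arctan(1405/5) ≈ 89.80°
pole (s+100): 100 + j1405 → |·| = √(100²+1405²) = √1984025 ≈ 1408.6, ∠ = arctan(1405/100) ≈ 85.93°
pole (s+882): 882 + j1405 → |·| = √(882²+1405²) = √2751949 ≈ 1658.9, ∠ = arctan(1405/882) ≈ 57.88°
∠T = 89.80° − 143.81° = -54.01°

-54.0°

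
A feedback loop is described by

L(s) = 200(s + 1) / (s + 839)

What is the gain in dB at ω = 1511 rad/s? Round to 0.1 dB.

At s = jω = j1511:
zero (s+1): 1 + j1511 → |·| = √(1²+1511²) = √2283122 ≈ 1511, ∠ = arctan(1511/1) ≈ 89.96°
pole (s+839): 839 + j1511 → |·| = √(839²+1511²) = √2987042 ≈ 1728.3, ∠ = arctan(1511/839) ≈ 60.96°
|L| = 200 · 1511 / 1728.3 ≈ 174.85
Gain = 20 log₁₀(174.85) ≈ 44.85 dB

44.9 dB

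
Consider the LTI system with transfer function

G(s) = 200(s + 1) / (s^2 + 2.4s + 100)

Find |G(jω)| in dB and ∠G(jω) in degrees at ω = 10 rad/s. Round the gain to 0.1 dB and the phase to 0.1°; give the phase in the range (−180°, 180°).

At s = jω = j10:
zero (s+1): 1 + j10 → |·| = √(1²+10²) = √101 ≈ 10.05, ∠ = arctan(10/1) ≈ 84.29°
quadratic: (j10)² + 2.4·j10 + 100 = 0 + j24 → |·| ≈ 24, ∠ ≈ 90.00°
|G| = 200 · 10.05 / 24 ≈ 83.75
Gain = 20 log₁₀(83.75) ≈ 38.46 dB
∠G = 84.29° − 90.00° = -5.71°

38.5 dB, -5.7°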